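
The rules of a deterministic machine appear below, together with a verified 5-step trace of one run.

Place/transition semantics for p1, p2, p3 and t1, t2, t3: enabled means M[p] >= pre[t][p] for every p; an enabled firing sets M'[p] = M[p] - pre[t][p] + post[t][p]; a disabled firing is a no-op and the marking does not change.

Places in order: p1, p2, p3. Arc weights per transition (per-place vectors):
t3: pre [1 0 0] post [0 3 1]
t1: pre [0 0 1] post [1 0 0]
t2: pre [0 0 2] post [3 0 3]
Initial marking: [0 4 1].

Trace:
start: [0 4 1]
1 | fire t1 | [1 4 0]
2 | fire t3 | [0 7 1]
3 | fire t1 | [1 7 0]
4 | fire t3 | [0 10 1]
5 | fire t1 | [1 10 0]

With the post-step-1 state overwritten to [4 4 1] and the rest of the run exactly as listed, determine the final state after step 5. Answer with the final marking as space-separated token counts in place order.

state after step 1 := [4 4 1]
2 | fire t3 | [3 7 2]
3 | fire t1 | [4 7 1]
4 | fire t3 | [3 10 2]
5 | fire t1 | [4 10 1]

4 10 1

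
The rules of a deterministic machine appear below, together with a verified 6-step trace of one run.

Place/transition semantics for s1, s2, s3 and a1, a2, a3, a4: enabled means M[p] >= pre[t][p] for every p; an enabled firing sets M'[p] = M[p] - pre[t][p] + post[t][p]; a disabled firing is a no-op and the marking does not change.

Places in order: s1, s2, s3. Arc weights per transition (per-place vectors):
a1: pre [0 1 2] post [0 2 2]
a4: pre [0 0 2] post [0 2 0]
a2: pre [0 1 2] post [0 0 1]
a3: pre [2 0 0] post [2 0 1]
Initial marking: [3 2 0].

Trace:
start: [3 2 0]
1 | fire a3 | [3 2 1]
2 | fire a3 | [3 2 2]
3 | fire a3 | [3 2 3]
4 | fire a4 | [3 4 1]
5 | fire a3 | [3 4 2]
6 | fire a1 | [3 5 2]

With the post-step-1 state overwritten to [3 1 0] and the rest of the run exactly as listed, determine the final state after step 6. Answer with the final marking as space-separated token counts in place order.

3 3 1

state after step 1 := [3 1 0]
2 | fire a3 | [3 1 1]
3 | fire a3 | [3 1 2]
4 | fire a4 | [3 3 0]
5 | fire a3 | [3 3 1]
6 | fire a1 | [3 3 1]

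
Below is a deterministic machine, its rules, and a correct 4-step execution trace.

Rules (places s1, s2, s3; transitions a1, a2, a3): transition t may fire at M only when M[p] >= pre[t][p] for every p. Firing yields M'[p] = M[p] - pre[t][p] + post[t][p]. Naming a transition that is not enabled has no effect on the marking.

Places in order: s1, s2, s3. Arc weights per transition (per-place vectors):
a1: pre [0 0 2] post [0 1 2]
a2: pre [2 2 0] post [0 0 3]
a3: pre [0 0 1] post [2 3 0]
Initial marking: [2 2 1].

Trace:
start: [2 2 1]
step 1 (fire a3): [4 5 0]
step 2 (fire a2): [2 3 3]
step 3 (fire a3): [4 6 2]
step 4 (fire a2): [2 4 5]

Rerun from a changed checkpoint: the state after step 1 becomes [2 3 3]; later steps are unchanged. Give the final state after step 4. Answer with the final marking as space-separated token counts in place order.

0 2 8

state after step 1 := [2 3 3]
step 2 (fire a2): [0 1 6]
step 3 (fire a3): [2 4 5]
step 4 (fire a2): [0 2 8]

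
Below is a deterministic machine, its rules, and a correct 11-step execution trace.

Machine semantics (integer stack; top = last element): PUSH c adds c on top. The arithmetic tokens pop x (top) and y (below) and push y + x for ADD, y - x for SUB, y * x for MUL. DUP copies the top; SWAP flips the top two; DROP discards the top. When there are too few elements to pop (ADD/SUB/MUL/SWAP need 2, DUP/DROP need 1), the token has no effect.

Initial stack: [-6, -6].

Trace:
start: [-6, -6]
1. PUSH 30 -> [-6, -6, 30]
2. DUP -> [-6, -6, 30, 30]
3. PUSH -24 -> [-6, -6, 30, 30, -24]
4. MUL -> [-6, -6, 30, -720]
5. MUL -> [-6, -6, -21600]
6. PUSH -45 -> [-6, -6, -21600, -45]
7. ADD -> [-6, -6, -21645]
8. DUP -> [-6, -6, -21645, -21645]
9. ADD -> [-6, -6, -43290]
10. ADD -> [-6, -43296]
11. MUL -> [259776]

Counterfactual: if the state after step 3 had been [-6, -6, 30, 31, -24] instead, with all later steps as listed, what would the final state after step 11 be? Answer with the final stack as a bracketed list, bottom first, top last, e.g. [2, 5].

[268416]

state after step 3 := [-6, -6, 30, 31, -24]
4. MUL -> [-6, -6, 30, -744]
5. MUL -> [-6, -6, -22320]
6. PUSH -45 -> [-6, -6, -22320, -45]
7. ADD -> [-6, -6, -22365]
8. DUP -> [-6, -6, -22365, -22365]
9. ADD -> [-6, -6, -44730]
10. ADD -> [-6, -44736]
11. MUL -> [268416]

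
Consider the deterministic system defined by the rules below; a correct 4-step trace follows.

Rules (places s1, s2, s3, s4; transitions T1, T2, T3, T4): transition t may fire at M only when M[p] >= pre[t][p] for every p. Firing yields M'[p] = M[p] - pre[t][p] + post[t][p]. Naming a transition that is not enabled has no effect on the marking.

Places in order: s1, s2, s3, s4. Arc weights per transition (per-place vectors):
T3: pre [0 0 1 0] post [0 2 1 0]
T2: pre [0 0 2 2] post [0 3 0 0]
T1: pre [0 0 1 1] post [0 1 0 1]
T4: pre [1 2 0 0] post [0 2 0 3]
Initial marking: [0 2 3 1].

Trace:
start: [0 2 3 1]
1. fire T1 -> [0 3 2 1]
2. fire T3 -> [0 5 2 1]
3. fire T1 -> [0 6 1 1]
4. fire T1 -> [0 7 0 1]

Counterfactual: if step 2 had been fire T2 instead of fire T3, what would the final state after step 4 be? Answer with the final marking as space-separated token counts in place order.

(re-executing from step 2 with the substitution; state before step 2: [0 3 2 1])
2. fire T2 -> [0 3 2 1]
3. fire T1 -> [0 4 1 1]
4. fire T1 -> [0 5 0 1]

0 5 0 1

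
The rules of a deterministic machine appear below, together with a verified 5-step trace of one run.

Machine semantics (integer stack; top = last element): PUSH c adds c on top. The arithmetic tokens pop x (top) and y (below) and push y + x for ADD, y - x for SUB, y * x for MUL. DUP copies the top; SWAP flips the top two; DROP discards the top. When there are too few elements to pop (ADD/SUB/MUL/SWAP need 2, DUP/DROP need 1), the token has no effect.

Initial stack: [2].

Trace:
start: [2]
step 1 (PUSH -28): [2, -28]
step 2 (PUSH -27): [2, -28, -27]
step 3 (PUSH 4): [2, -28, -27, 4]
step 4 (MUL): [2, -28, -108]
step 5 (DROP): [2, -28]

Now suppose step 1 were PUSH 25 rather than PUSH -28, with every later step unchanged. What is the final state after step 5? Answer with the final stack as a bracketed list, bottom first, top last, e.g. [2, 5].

(re-executing from step 1 with the substitution; state before step 1: [2])
step 1 (PUSH 25): [2, 25]
step 2 (PUSH -27): [2, 25, -27]
step 3 (PUSH 4): [2, 25, -27, 4]
step 4 (MUL): [2, 25, -108]
step 5 (DROP): [2, 25]

[2, 25]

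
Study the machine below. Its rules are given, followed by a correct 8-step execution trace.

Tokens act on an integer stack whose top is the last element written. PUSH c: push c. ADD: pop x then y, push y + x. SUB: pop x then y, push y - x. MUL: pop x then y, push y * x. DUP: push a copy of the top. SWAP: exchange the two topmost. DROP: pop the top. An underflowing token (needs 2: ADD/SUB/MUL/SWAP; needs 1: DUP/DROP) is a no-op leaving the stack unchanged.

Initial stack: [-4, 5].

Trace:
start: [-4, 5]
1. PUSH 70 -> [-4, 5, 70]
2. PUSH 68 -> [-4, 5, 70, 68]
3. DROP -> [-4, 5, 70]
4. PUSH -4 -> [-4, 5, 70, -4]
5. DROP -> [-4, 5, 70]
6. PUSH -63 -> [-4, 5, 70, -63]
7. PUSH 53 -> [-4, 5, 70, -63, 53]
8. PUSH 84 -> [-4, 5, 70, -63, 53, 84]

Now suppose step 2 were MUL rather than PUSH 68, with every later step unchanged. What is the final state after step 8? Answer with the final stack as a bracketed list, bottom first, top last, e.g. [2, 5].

[-4, -63, 53, 84]

(re-executing from step 2 with the substitution; state before step 2: [-4, 5, 70])
2. MUL -> [-4, 350]
3. DROP -> [-4]
4. PUSH -4 -> [-4, -4]
5. DROP -> [-4]
6. PUSH -63 -> [-4, -63]
7. PUSH 53 -> [-4, -63, 53]
8. PUSH 84 -> [-4, -63, 53, 84]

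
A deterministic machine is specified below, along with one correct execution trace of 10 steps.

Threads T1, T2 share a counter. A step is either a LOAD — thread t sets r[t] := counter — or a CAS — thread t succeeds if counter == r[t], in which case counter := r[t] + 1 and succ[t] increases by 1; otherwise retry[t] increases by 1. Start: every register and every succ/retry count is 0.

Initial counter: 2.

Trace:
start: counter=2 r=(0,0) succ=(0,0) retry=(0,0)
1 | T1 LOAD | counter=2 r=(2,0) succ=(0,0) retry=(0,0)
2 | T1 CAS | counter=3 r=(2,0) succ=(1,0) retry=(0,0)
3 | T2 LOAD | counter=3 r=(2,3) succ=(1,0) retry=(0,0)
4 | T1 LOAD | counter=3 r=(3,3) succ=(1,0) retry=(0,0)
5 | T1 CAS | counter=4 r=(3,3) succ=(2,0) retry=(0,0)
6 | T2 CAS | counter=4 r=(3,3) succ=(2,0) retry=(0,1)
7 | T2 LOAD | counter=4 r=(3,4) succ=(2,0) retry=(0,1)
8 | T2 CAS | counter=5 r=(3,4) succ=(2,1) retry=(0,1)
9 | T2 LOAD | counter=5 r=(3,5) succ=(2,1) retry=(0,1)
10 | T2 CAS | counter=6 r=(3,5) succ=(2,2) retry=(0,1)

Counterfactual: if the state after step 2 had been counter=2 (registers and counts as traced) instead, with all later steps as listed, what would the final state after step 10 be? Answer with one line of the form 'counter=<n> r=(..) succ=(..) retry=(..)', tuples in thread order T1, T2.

state after step 2 := counter=2 r=(2,0) succ=(1,0) retry=(0,0)
3 | T2 LOAD | counter=2 r=(2,2) succ=(1,0) retry=(0,0)
4 | T1 LOAD | counter=2 r=(2,2) succ=(1,0) retry=(0,0)
5 | T1 CAS | counter=3 r=(2,2) succ=(2,0) retry=(0,0)
6 | T2 CAS | counter=3 r=(2,2) succ=(2,0) retry=(0,1)
7 | T2 LOAD | counter=3 r=(2,3) succ=(2,0) retry=(0,1)
8 | T2 CAS | counter=4 r=(2,3) succ=(2,1) retry=(0,1)
9 | T2 LOAD | counter=4 r=(2,4) succ=(2,1) retry=(0,1)
10 | T2 CAS | counter=5 r=(2,4) succ=(2,2) retry=(0,1)

counter=5 r=(2,4) succ=(2,2) retry=(0,1)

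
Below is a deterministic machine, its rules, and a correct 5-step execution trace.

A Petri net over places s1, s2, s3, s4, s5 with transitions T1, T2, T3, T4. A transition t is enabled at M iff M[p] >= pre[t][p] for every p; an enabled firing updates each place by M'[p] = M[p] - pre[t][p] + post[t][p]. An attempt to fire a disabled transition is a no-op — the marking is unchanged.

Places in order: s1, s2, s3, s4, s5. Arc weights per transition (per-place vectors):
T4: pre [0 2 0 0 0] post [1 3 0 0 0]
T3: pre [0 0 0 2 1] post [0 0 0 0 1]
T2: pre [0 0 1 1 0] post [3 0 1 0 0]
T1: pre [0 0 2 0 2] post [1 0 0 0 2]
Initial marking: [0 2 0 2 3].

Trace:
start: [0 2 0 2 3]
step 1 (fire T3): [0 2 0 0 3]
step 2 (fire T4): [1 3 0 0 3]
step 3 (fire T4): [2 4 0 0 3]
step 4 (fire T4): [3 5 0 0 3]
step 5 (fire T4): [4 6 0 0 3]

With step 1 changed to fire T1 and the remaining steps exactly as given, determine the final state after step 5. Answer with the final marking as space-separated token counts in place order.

4 6 0 2 3

(re-executing from step 1 with the substitution; state before step 1: [0 2 0 2 3])
step 1 (fire T1): [0 2 0 2 3]
step 2 (fire T4): [1 3 0 2 3]
step 3 (fire T4): [2 4 0 2 3]
step 4 (fire T4): [3 5 0 2 3]
step 5 (fire T4): [4 6 0 2 3]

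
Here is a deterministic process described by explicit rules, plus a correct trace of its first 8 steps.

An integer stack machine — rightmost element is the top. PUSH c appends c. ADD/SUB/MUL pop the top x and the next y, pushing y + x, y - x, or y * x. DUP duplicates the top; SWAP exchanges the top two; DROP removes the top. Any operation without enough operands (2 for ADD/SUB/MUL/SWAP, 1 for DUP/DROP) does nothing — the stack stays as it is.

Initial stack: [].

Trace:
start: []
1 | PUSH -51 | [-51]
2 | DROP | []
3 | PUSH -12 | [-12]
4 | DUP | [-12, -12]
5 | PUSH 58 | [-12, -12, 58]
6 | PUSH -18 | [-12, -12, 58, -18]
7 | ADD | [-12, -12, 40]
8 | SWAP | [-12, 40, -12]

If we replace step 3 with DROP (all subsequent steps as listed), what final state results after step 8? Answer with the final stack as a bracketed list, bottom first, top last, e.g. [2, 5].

(re-executing from step 3 with the substitution; state before step 3: [])
3 | DROP | []
4 | DUP | []
5 | PUSH 58 | [58]
6 | PUSH -18 | [58, -18]
7 | ADD | [40]
8 | SWAP | [40]

[40]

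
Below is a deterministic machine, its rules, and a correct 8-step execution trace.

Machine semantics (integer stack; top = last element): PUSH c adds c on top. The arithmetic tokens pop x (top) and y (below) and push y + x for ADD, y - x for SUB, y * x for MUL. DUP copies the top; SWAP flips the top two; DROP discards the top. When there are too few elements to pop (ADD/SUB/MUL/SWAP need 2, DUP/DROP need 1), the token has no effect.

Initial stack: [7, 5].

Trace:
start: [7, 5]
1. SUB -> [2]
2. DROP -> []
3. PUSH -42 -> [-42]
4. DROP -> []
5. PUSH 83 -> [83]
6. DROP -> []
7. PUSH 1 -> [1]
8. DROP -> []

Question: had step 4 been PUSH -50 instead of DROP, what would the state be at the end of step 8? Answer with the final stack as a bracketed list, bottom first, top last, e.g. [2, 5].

[-42, -50]

(re-executing from step 4 with the substitution; state before step 4: [-42])
4. PUSH -50 -> [-42, -50]
5. PUSH 83 -> [-42, -50, 83]
6. DROP -> [-42, -50]
7. PUSH 1 -> [-42, -50, 1]
8. DROP -> [-42, -50]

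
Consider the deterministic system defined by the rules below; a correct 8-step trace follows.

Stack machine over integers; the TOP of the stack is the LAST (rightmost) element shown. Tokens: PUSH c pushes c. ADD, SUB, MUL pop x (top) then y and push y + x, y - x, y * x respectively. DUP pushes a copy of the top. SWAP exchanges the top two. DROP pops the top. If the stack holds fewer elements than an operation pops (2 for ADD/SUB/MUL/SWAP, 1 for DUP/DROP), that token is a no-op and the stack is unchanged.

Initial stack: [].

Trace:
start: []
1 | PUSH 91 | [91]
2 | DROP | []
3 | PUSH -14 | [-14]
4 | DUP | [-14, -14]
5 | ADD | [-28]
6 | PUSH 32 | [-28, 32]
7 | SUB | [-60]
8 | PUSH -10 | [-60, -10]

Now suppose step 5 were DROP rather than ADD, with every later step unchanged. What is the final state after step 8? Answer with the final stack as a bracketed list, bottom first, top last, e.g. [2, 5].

(re-executing from step 5 with the substitution; state before step 5: [-14, -14])
5 | DROP | [-14]
6 | PUSH 32 | [-14, 32]
7 | SUB | [-46]
8 | PUSH -10 | [-46, -10]

[-46, -10]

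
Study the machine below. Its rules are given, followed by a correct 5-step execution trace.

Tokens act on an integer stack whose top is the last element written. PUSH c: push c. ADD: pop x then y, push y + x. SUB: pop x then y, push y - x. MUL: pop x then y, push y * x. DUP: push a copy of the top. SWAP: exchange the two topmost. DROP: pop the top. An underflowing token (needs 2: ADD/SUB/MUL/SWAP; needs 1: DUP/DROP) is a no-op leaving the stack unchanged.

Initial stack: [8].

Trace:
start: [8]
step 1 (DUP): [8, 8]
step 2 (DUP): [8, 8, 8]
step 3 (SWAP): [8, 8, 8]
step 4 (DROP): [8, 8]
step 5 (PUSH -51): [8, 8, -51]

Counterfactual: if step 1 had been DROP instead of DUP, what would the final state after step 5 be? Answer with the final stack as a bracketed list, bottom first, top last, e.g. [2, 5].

[-51]

(re-executing from step 1 with the substitution; state before step 1: [8])
step 1 (DROP): []
step 2 (DUP): []
step 3 (SWAP): []
step 4 (DROP): []
step 5 (PUSH -51): [-51]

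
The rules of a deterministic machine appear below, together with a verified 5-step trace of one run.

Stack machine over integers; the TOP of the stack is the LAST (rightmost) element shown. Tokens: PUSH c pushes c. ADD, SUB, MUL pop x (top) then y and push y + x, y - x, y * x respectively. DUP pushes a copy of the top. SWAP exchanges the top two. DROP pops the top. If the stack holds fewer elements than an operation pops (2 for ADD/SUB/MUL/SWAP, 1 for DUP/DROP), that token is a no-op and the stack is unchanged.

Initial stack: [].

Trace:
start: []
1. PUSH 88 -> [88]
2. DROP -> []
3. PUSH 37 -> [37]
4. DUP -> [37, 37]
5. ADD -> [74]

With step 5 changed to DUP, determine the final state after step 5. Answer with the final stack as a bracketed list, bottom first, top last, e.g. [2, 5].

(re-executing from step 5 with the substitution; state before step 5: [37, 37])
5. DUP -> [37, 37, 37]

[37, 37, 37]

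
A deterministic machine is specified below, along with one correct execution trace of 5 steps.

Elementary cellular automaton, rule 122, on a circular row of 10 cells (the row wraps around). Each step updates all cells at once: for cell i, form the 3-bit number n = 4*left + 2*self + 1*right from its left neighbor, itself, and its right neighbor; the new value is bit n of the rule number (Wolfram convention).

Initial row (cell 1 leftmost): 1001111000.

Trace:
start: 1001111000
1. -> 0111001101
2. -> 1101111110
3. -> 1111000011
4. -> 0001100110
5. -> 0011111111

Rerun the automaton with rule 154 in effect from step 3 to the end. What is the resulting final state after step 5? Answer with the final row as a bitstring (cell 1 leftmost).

0111110010

(re-executing steps 3..5 under rule 154; state before step 3: 1101111110)
3. -> 1001111100
4. -> 0111111011
5. -> 0111110010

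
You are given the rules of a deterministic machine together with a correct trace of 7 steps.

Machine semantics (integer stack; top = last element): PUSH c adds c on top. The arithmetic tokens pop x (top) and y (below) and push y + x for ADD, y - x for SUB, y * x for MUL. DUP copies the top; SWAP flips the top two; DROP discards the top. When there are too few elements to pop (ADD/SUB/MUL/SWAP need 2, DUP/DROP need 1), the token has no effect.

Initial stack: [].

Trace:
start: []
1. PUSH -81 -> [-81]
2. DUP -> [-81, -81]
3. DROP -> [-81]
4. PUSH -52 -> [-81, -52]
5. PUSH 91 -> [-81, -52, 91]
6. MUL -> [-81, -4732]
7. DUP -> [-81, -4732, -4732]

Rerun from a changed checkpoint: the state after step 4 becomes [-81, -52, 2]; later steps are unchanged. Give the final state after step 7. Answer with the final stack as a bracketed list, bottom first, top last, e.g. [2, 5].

[-81, -52, 182, 182]

state after step 4 := [-81, -52, 2]
5. PUSH 91 -> [-81, -52, 2, 91]
6. MUL -> [-81, -52, 182]
7. DUP -> [-81, -52, 182, 182]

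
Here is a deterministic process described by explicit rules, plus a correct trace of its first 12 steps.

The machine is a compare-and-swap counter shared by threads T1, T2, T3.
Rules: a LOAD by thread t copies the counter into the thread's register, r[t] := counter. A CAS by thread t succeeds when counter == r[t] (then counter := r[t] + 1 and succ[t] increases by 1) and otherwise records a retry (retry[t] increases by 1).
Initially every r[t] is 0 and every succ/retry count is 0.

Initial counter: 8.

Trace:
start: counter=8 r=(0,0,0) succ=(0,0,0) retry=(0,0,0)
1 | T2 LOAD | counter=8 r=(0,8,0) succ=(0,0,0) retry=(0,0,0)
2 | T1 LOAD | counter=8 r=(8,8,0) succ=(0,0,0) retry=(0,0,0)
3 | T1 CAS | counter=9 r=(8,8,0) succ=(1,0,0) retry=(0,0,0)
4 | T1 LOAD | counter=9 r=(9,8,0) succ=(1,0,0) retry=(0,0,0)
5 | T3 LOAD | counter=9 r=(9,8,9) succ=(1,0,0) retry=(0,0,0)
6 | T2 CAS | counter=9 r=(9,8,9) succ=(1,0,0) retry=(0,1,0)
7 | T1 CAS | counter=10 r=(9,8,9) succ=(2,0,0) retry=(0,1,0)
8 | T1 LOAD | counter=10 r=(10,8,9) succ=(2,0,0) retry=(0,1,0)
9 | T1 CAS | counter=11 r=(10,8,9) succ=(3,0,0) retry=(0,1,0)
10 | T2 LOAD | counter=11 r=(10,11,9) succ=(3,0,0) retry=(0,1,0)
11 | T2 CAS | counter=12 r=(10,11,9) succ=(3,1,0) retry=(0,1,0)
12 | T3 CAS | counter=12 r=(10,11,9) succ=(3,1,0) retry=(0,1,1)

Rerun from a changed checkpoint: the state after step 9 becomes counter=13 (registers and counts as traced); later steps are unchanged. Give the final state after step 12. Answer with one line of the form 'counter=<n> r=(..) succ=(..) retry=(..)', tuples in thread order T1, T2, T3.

state after step 9 := counter=13 r=(10,8,9) succ=(3,0,0) retry=(0,1,0)
10 | T2 LOAD | counter=13 r=(10,13,9) succ=(3,0,0) retry=(0,1,0)
11 | T2 CAS | counter=14 r=(10,13,9) succ=(3,1,0) retry=(0,1,0)
12 | T3 CAS | counter=14 r=(10,13,9) succ=(3,1,0) retry=(0,1,1)

counter=14 r=(10,13,9) succ=(3,1,0) retry=(0,1,1)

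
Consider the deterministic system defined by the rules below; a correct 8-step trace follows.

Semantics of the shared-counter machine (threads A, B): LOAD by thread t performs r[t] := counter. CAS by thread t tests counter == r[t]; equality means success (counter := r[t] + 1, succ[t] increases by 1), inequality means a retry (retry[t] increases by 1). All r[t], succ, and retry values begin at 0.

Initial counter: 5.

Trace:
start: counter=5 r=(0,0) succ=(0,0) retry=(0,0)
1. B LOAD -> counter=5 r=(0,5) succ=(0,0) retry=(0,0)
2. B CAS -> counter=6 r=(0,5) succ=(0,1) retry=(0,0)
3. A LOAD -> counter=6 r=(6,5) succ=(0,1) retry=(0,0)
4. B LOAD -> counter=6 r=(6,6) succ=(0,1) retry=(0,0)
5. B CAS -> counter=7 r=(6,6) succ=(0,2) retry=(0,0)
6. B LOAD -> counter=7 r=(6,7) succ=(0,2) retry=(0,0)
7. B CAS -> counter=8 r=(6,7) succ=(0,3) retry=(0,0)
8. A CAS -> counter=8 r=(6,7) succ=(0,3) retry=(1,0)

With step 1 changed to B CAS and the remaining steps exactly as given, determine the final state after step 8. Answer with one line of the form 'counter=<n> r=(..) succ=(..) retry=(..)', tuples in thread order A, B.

(re-executing from step 1 with the substitution; state before step 1: counter=5 r=(0,0) succ=(0,0) retry=(0,0))
1. B CAS -> counter=5 r=(0,0) succ=(0,0) retry=(0,1)
2. B CAS -> counter=5 r=(0,0) succ=(0,0) retry=(0,2)
3. A LOAD -> counter=5 r=(5,0) succ=(0,0) retry=(0,2)
4. B LOAD -> counter=5 r=(5,5) succ=(0,0) retry=(0,2)
5. B CAS -> counter=6 r=(5,5) succ=(0,1) retry=(0,2)
6. B LOAD -> counter=6 r=(5,6) succ=(0,1) retry=(0,2)
7. B CAS -> counter=7 r=(5,6) succ=(0,2) retry=(0,2)
8. A CAS -> counter=7 r=(5,6) succ=(0,2) retry=(1,2)

counter=7 r=(5,6) succ=(0,2) retry=(1,2)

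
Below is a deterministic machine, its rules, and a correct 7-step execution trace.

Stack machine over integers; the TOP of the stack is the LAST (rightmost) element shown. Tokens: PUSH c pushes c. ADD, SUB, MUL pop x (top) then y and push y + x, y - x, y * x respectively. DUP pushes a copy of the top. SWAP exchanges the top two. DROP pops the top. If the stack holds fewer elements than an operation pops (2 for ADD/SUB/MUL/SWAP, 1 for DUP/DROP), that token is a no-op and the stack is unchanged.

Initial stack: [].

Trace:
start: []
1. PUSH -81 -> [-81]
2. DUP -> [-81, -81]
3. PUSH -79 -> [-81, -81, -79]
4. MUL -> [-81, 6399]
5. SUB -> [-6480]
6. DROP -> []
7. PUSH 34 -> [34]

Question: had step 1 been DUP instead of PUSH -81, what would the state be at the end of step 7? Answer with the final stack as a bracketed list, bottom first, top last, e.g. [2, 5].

[34]

(re-executing from step 1 with the substitution; state before step 1: [])
1. DUP -> []
2. DUP -> []
3. PUSH -79 -> [-79]
4. MUL -> [-79]
5. SUB -> [-79]
6. DROP -> []
7. PUSH 34 -> [34]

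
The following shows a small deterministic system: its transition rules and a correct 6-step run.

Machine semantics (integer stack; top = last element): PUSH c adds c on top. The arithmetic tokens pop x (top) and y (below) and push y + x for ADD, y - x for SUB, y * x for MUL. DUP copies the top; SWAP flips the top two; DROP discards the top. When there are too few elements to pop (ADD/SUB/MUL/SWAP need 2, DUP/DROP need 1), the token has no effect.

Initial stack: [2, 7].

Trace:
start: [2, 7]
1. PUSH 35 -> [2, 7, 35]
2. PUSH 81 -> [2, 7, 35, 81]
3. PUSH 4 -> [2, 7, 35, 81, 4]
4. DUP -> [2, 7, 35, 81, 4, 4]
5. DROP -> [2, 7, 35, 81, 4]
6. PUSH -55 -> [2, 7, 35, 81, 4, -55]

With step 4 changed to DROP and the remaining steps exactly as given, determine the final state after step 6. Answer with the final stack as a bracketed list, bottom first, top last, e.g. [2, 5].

(re-executing from step 4 with the substitution; state before step 4: [2, 7, 35, 81, 4])
4. DROP -> [2, 7, 35, 81]
5. DROP -> [2, 7, 35]
6. PUSH -55 -> [2, 7, 35, -55]

[2, 7, 35, -55]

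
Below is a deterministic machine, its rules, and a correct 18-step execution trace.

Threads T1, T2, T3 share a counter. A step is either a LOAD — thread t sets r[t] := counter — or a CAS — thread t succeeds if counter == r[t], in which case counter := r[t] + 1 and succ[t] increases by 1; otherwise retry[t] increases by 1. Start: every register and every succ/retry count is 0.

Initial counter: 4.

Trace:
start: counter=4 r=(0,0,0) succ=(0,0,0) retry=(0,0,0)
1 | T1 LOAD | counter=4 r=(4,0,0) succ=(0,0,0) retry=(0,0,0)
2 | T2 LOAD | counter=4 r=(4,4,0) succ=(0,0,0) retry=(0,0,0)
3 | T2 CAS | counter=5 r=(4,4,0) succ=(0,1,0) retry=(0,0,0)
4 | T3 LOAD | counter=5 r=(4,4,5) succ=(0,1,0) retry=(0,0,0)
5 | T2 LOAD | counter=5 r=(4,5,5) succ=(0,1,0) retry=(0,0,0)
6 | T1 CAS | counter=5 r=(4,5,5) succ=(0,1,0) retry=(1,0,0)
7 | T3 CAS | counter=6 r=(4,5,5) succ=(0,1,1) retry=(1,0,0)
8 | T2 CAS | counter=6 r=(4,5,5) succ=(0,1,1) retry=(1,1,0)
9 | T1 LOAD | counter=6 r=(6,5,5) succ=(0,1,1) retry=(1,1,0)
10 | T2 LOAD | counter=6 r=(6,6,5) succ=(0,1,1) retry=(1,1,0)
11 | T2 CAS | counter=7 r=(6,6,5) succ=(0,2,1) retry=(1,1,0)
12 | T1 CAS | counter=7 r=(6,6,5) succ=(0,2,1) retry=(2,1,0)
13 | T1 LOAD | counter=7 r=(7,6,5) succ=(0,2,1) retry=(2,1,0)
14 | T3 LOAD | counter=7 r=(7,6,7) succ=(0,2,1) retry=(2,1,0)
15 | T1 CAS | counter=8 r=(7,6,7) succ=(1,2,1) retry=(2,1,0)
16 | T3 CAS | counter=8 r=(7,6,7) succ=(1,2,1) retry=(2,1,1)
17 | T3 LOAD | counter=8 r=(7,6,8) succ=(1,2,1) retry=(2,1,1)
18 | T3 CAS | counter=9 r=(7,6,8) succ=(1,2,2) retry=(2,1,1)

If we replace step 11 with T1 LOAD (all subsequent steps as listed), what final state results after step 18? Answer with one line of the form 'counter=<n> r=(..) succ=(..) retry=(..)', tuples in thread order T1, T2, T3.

counter=9 r=(7,6,8) succ=(2,1,2) retry=(1,1,1)

(re-executing from step 11 with the substitution; state before step 11: counter=6 r=(6,6,5) succ=(0,1,1) retry=(1,1,0))
11 | T1 LOAD | counter=6 r=(6,6,5) succ=(0,1,1) retry=(1,1,0)
12 | T1 CAS | counter=7 r=(6,6,5) succ=(1,1,1) retry=(1,1,0)
13 | T1 LOAD | counter=7 r=(7,6,5) succ=(1,1,1) retry=(1,1,0)
14 | T3 LOAD | counter=7 r=(7,6,7) succ=(1,1,1) retry=(1,1,0)
15 | T1 CAS | counter=8 r=(7,6,7) succ=(2,1,1) retry=(1,1,0)
16 | T3 CAS | counter=8 r=(7,6,7) succ=(2,1,1) retry=(1,1,1)
17 | T3 LOAD | counter=8 r=(7,6,8) succ=(2,1,1) retry=(1,1,1)
18 | T3 CAS | counter=9 r=(7,6,8) succ=(2,1,2) retry=(1,1,1)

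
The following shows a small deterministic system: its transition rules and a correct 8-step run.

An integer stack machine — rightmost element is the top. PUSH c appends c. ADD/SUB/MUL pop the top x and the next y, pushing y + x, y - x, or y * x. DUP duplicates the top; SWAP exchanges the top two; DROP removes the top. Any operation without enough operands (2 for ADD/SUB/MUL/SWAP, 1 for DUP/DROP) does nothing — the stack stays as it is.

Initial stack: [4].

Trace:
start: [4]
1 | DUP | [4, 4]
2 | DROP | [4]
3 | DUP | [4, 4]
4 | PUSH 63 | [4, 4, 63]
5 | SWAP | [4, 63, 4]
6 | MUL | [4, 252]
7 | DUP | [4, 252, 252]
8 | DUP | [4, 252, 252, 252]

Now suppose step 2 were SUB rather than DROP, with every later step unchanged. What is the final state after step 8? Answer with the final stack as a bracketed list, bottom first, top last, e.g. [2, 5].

[0, 0, 0, 0]

(re-executing from step 2 with the substitution; state before step 2: [4, 4])
2 | SUB | [0]
3 | DUP | [0, 0]
4 | PUSH 63 | [0, 0, 63]
5 | SWAP | [0, 63, 0]
6 | MUL | [0, 0]
7 | DUP | [0, 0, 0]
8 | DUP | [0, 0, 0, 0]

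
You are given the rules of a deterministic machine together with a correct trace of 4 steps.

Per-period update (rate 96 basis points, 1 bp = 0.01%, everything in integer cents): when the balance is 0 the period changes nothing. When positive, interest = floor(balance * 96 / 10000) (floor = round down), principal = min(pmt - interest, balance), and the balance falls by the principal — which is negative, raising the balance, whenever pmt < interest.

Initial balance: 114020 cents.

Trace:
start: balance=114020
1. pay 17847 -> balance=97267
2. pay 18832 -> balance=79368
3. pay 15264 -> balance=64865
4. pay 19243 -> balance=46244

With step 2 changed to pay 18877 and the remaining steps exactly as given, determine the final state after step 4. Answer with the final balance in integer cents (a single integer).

46199

(re-executing from step 2 with the substitution; state before step 2: balance=97267)
2. pay 18877 -> balance=79323
3. pay 15264 -> balance=64820
4. pay 19243 -> balance=46199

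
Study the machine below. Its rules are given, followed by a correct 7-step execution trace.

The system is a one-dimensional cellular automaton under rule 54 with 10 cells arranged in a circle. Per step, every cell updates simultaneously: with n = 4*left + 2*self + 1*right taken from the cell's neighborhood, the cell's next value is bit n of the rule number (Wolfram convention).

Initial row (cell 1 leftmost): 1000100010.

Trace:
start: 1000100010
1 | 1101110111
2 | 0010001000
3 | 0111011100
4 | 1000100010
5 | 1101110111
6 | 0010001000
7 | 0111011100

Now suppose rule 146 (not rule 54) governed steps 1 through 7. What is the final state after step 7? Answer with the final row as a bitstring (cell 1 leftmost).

(re-executing steps 1..7 under rule 146; state before step 1: 1000100010)
1 | 0101010100
2 | 1000000010
3 | 0100000100
4 | 1010001010
5 | 0001010000
6 | 0010001000
7 | 0101010100

0101010100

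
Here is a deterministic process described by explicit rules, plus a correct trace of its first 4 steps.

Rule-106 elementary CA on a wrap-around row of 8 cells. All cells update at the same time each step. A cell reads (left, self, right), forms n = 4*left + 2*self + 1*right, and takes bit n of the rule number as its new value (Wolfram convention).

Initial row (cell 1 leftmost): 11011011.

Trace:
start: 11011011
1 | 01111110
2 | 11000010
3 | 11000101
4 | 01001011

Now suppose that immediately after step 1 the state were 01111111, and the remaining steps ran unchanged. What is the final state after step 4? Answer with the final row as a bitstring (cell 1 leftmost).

10000111

state after step 1 := 01111111
2 | 11000001
3 | 01000011
4 | 10000111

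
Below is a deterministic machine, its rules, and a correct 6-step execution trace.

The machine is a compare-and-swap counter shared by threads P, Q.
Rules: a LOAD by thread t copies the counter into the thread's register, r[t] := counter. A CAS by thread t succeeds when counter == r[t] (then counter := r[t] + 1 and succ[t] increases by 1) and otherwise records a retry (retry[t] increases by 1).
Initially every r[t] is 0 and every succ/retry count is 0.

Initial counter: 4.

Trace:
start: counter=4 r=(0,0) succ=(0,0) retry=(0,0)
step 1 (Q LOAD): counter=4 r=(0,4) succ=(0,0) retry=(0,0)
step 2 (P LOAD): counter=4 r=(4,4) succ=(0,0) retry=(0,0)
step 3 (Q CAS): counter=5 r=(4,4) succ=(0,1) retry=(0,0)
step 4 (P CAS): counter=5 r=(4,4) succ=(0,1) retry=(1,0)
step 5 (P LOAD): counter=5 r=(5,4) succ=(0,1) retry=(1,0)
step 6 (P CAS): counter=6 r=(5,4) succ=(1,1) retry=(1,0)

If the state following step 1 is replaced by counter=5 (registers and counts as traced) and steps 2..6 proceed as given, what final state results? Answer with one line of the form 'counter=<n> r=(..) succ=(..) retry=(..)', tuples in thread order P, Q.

state after step 1 := counter=5 r=(0,4) succ=(0,0) retry=(0,0)
step 2 (P LOAD): counter=5 r=(5,4) succ=(0,0) retry=(0,0)
step 3 (Q CAS): counter=5 r=(5,4) succ=(0,0) retry=(0,1)
step 4 (P CAS): counter=6 r=(5,4) succ=(1,0) retry=(0,1)
step 5 (P LOAD): counter=6 r=(6,4) succ=(1,0) retry=(0,1)
step 6 (P CAS): counter=7 r=(6,4) succ=(2,0) retry=(0,1)

counter=7 r=(6,4) succ=(2,0) retry=(0,1)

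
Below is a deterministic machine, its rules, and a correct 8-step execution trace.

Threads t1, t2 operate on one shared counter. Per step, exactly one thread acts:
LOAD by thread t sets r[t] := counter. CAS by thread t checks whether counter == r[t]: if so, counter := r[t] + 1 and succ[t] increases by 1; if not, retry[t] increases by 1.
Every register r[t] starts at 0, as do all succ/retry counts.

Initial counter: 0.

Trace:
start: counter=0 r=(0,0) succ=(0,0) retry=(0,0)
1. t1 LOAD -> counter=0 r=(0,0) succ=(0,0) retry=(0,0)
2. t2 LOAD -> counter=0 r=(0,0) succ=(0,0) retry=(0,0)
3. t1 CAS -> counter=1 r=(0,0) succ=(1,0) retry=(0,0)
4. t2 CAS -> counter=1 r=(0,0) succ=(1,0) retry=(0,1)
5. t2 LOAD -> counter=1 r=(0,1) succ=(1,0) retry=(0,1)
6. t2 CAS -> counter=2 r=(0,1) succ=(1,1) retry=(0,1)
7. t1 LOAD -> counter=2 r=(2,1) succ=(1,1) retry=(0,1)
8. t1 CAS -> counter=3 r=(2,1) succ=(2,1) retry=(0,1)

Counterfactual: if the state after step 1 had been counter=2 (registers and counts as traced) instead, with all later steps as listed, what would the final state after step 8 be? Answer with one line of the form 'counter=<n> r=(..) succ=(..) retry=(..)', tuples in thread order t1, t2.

counter=5 r=(4,3) succ=(1,2) retry=(1,0)

state after step 1 := counter=2 r=(0,0) succ=(0,0) retry=(0,0)
2. t2 LOAD -> counter=2 r=(0,2) succ=(0,0) retry=(0,0)
3. t1 CAS -> counter=2 r=(0,2) succ=(0,0) retry=(1,0)
4. t2 CAS -> counter=3 r=(0,2) succ=(0,1) retry=(1,0)
5. t2 LOAD -> counter=3 r=(0,3) succ=(0,1) retry=(1,0)
6. t2 CAS -> counter=4 r=(0,3) succ=(0,2) retry=(1,0)
7. t1 LOAD -> counter=4 r=(4,3) succ=(0,2) retry=(1,0)
8. t1 CAS -> counter=5 r=(4,3) succ=(1,2) retry=(1,0)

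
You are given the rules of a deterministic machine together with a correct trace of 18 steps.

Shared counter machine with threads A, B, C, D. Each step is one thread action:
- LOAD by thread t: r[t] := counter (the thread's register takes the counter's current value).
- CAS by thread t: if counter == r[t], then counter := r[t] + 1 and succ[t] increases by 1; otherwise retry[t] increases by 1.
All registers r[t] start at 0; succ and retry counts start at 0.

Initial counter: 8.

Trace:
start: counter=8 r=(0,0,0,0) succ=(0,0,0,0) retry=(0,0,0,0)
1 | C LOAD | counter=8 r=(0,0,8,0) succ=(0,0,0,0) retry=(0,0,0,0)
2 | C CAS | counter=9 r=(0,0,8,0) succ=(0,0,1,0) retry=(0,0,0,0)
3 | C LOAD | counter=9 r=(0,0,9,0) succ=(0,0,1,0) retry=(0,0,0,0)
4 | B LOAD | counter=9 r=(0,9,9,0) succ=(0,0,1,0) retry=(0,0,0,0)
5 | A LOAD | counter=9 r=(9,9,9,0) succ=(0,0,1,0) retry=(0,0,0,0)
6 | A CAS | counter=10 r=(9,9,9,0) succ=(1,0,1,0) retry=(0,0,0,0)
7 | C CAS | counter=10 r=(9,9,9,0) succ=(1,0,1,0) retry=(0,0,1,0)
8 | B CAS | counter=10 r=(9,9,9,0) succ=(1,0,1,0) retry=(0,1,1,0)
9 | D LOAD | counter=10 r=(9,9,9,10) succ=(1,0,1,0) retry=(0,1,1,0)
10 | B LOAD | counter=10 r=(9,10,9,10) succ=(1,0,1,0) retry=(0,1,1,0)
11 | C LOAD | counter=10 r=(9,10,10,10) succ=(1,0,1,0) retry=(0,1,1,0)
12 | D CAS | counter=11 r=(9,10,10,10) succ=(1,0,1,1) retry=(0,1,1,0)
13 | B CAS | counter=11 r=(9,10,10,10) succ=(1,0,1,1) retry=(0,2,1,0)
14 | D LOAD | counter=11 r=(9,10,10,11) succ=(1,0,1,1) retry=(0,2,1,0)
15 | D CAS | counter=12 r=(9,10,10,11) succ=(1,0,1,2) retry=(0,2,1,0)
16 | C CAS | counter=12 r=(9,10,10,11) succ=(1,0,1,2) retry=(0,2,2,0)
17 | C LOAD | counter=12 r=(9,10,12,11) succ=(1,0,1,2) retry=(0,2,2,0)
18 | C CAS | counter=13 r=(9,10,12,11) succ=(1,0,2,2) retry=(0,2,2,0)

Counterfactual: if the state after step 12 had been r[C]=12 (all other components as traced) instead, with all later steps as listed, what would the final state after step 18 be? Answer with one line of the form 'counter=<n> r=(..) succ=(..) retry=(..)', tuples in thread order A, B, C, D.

state after step 12 := counter=11 r=(9,10,12,10) succ=(1,0,1,1) retry=(0,1,1,0)
13 | B CAS | counter=11 r=(9,10,12,10) succ=(1,0,1,1) retry=(0,2,1,0)
14 | D LOAD | counter=11 r=(9,10,12,11) succ=(1,0,1,1) retry=(0,2,1,0)
15 | D CAS | counter=12 r=(9,10,12,11) succ=(1,0,1,2) retry=(0,2,1,0)
16 | C CAS | counter=13 r=(9,10,12,11) succ=(1,0,2,2) retry=(0,2,1,0)
17 | C LOAD | counter=13 r=(9,10,13,11) succ=(1,0,2,2) retry=(0,2,1,0)
18 | C CAS | counter=14 r=(9,10,13,11) succ=(1,0,3,2) retry=(0,2,1,0)

counter=14 r=(9,10,13,11) succ=(1,0,3,2) retry=(0,2,1,0)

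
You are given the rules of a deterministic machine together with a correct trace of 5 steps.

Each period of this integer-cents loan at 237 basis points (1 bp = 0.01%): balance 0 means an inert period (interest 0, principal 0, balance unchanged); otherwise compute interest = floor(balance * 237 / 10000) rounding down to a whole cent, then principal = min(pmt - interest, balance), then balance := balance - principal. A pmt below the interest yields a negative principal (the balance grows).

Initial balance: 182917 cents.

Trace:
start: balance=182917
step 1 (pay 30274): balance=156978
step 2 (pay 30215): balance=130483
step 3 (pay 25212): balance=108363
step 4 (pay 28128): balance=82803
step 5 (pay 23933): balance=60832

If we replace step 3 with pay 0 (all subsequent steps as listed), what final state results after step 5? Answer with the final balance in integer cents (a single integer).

(re-executing from step 3 with the substitution; state before step 3: balance=130483)
step 3 (pay 0): balance=133575
step 4 (pay 28128): balance=108612
step 5 (pay 23933): balance=87253

87253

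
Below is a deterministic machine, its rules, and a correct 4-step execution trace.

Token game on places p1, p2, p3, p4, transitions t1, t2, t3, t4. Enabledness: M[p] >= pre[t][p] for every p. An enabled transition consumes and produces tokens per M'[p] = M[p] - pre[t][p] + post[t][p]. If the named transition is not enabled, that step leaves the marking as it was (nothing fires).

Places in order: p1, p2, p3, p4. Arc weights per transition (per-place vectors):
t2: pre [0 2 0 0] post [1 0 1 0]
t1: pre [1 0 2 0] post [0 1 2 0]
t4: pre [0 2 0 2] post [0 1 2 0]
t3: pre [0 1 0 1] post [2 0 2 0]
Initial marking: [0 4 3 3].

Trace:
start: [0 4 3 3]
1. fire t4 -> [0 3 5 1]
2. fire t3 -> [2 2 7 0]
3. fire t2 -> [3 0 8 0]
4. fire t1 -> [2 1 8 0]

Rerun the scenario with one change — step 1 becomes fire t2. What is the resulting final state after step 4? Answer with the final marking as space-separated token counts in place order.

2 2 6 2

(re-executing from step 1 with the substitution; state before step 1: [0 4 3 3])
1. fire t2 -> [1 2 4 3]
2. fire t3 -> [3 1 6 2]
3. fire t2 -> [3 1 6 2]
4. fire t1 -> [2 2 6 2]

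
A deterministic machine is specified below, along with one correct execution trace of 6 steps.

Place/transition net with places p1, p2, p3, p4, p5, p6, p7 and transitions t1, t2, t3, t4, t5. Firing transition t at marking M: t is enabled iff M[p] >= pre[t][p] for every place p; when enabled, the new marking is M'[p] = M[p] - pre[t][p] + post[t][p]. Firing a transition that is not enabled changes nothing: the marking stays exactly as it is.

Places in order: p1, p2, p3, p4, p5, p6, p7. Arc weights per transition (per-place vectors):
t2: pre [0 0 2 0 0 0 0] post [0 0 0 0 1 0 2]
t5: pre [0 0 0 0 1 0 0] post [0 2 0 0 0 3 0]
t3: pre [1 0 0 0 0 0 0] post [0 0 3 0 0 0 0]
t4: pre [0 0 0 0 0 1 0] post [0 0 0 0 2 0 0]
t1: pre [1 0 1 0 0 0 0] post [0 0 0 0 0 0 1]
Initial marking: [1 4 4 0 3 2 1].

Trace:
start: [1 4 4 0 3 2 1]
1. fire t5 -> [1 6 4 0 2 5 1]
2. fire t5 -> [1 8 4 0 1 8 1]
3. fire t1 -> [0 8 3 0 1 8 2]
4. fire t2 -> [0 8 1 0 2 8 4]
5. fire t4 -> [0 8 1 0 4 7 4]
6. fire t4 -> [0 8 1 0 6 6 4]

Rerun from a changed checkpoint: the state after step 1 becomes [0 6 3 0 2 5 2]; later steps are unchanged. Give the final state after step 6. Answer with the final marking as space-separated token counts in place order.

0 8 1 0 6 6 4

state after step 1 := [0 6 3 0 2 5 2]
2. fire t5 -> [0 8 3 0 1 8 2]
3. fire t1 -> [0 8 3 0 1 8 2]
4. fire t2 -> [0 8 1 0 2 8 4]
5. fire t4 -> [0 8 1 0 4 7 4]
6. fire t4 -> [0 8 1 0 6 6 4]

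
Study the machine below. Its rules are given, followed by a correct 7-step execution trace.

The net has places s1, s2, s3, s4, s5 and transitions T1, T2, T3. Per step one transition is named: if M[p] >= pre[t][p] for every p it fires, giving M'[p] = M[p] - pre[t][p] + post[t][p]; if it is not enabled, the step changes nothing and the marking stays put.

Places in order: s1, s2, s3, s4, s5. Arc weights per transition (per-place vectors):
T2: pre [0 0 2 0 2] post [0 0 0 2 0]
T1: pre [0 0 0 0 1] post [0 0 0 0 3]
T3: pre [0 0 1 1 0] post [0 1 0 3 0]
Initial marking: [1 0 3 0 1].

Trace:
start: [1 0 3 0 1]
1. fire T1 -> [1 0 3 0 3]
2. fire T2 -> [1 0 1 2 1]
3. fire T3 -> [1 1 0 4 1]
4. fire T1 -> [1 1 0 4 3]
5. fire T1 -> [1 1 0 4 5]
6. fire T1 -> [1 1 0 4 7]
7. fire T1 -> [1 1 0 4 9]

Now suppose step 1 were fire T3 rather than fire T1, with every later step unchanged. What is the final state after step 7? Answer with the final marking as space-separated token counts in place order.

(re-executing from step 1 with the substitution; state before step 1: [1 0 3 0 1])
1. fire T3 -> [1 0 3 0 1]
2. fire T2 -> [1 0 3 0 1]
3. fire T3 -> [1 0 3 0 1]
4. fire T1 -> [1 0 3 0 3]
5. fire T1 -> [1 0 3 0 5]
6. fire T1 -> [1 0 3 0 7]
7. fire T1 -> [1 0 3 0 9]

1 0 3 0 9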